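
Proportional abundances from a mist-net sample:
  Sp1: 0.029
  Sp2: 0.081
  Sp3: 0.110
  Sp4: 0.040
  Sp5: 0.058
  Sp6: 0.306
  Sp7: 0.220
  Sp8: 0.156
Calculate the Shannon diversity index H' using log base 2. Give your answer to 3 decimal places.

2.638

Each pᵢ log₂ pᵢ term (working shown to 5 dp, full precision carried): 0.029×(-5.10780)=-0.14813, 0.081×(-3.62593)=-0.29370, 0.11×(-3.18442)=-0.35029, 0.04×(-4.64386)=-0.18575, 0.058×(-4.10780)=-0.23825, 0.306×(-1.70840)=-0.52277, 0.22×(-2.18442)=-0.48057, 0.156×(-2.68038)=-0.41814.
Sum = -2.63760, so H' = 2.638.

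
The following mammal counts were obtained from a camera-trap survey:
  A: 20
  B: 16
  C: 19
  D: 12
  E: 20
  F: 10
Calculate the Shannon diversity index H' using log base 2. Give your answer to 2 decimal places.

2.54

Total N = 20+16+19+12+20+10 = 97, so the proportions are 0.2062, 0.1649, 0.1959, 0.1237, 0.2062, 0.1031 (working shown to 4 dp, full precision carried).
Each pᵢ log₂ pᵢ term: 0.2062×(-2.2780)=-0.4697, 0.1649×(-2.5999)=-0.4289, 0.1959×(-2.3520)=-0.4607, 0.1237×(-3.0150)=-0.3730, 0.2062×(-2.2780)=-0.4697, 0.1031×(-3.2780)=-0.3379.
Sum = -2.5398, so H' = 2.54.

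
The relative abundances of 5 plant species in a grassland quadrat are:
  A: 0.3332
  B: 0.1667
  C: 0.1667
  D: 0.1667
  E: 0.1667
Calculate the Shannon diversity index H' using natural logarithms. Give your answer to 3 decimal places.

Each pᵢ ln pᵢ term (working shown to 5 dp, full precision carried): 0.3332×(-1.09901)=-0.36619, 0.1667×(-1.79156)=-0.29865, 0.1667×(-1.79156)=-0.29865, 0.1667×(-1.79156)=-0.29865, 0.1667×(-1.79156)=-0.29865.
Sum = -1.56080, so H' = 1.561.

1.561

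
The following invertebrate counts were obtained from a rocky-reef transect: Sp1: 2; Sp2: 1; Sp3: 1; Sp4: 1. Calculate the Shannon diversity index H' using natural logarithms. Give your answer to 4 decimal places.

Total N = 2+1+1+1 = 5, so the proportions are 0.4, 0.2, 0.2, 0.2 (working shown to 6 dp, full precision carried).
Each pᵢ ln pᵢ term: 0.4×(-0.916291)=-0.366516, 0.2×(-1.609438)=-0.321888, 0.2×(-1.609438)=-0.321888, 0.2×(-1.609438)=-0.321888.
Sum = -1.332179, so H' = 1.3322.

1.3322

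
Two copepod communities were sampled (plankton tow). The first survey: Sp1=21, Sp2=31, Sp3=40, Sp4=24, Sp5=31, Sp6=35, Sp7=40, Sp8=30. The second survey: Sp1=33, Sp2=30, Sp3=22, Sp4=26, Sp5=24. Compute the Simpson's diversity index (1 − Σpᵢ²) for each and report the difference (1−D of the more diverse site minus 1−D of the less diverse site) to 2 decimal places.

The first survey: N=252, proportions 0.0833, 0.123, 0.1587, 0.0952, 0.123, 0.1389, 0.1587, 0.119, giving 1−D = 0.8699 (working shown to 4 dp, full precision carried).
The second survey: N=135, proportions 0.2444, 0.2222, 0.163, 0.1926, 0.1778, giving 1−D = 0.7956.
Difference = |0.8699 − 0.7956| = 0.0743, i.e. 0.07 to 2 decimal places.

0.07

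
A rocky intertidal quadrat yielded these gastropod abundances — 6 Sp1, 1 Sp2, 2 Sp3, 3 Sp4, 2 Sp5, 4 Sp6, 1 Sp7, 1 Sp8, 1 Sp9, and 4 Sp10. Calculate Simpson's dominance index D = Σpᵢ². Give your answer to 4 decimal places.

0.1424

Total N = 6+1+2+3+2+4+1+1+1+4 = 25, so the proportions are 0.24, 0.04, 0.08, 0.12, 0.08, 0.16, 0.04, 0.04, 0.04, 0.16 (working shown to 6 dp, full precision carried).
D = 0.24² + 0.04² + 0.08² + 0.12² + 0.08² + 0.16² + 0.04² + 0.04² + 0.04² + 0.16² = 0.057600 + 0.001600 + 0.006400 + 0.014400 + 0.006400 + 0.025600 + 0.001600 + 0.001600 + 0.001600 + 0.025600 = 0.142400.
To 4 decimal places, D = 0.1424.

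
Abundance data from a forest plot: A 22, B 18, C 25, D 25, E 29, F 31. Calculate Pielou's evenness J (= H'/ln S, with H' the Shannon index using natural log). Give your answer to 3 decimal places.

0.992

Total N = 22+18+25+25+29+31 = 150, so the proportions are 0.14667, 0.12, 0.16667, 0.16667, 0.19333, 0.20667 (working shown to 5 dp, full precision carried).
H' = −Σ pᵢ ln pᵢ = −((-0.28154) + (-0.25443) + (-0.29863) + (-0.29863) + (-0.31771) + (-0.32584)) = 1.77678.
With S = 6 species, ln S = 1.79176, so J = 1.77678/1.79176 = 0.99164, i.e. 0.992 to 3 decimal places.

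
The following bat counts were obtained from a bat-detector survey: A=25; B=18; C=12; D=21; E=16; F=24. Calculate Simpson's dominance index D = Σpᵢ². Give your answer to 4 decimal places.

Total N = 25+18+12+21+16+24 = 116, so the proportions are 0.215517, 0.155172, 0.103448, 0.181034, 0.137931, 0.206897 (working shown to 6 dp, full precision carried).
D = 0.215517² + 0.155172² + 0.103448² + 0.181034² + 0.137931² + 0.206897² = 0.046448 + 0.024078 + 0.010702 + 0.032773 + 0.019025 + 0.042806 = 0.175832.
To 4 decimal places, D = 0.1758.

0.1758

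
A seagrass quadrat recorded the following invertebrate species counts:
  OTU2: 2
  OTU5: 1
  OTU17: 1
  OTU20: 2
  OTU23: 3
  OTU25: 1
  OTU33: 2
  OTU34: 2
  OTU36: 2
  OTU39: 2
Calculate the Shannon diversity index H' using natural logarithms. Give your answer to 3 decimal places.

Total N = 2+1+1+2+3+1+2+2+2+2 = 18, so the proportions are 0.11111, 0.05556, 0.05556, 0.11111, 0.16667, 0.05556, 0.11111, 0.11111, 0.11111, 0.11111 (working shown to 5 dp, full precision carried).
Each pᵢ ln pᵢ term: 0.11111×(-2.19722)=-0.24414, 0.05556×(-2.89037)=-0.16058, 0.05556×(-2.89037)=-0.16058, 0.11111×(-2.19722)=-0.24414, 0.16667×(-1.79176)=-0.29863, 0.05556×(-2.89037)=-0.16058, 0.11111×(-2.19722)=-0.24414, 0.11111×(-2.19722)=-0.24414, 0.11111×(-2.19722)=-0.24414, 0.11111×(-2.19722)=-0.24414.
Sum = -2.24517, so H' = 2.245.

2.245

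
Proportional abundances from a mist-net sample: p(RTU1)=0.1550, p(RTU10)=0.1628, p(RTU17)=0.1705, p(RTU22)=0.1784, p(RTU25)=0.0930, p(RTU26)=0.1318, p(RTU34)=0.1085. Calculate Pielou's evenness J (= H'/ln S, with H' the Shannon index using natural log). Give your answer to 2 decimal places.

0.99

H' = −Σ pᵢ ln pᵢ = −((-0.2890) + (-0.2955) + (-0.3016) + (-0.3075) + (-0.2209) + (-0.2671) + (-0.2410)) = 1.9226 (working shown to 4 dp, full precision carried).
With S = 7 species, ln S = 1.9459, so J = 1.9226/1.9459 = 0.9880, i.e. 0.99 to 2 decimal places.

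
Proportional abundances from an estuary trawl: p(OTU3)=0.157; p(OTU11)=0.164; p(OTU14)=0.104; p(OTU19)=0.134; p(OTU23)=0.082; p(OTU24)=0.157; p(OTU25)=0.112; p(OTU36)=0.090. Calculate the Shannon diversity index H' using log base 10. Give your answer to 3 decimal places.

Each pᵢ log₁₀ pᵢ term (working shown to 5 dp, full precision carried): 0.157×(-0.80410)=-0.12624, 0.164×(-0.78516)=-0.12877, 0.104×(-0.98297)=-0.10223, 0.134×(-0.87290)=-0.11697, 0.082×(-1.08619)=-0.08907, 0.157×(-0.80410)=-0.12624, 0.112×(-0.95078)=-0.10649, 0.09×(-1.04576)=-0.09412.
Sum = -0.89012, so H' = 0.890.

0.890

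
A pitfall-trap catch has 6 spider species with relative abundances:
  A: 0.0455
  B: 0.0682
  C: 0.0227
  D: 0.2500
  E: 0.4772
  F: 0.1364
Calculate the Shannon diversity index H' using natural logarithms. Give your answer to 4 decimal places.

1.3810

Each pᵢ ln pᵢ term (working shown to 6 dp, full precision carried): 0.0455×(-3.090043)=-0.140597, 0.0682×(-2.685311)=-0.183138, 0.0227×(-3.785390)=-0.085928, 0.25×(-1.386294)=-0.346574, 0.4772×(-0.739820)=-0.353042, 0.1364×(-1.992164)=-0.271731.
Sum = -1.381010, so H' = 1.3810.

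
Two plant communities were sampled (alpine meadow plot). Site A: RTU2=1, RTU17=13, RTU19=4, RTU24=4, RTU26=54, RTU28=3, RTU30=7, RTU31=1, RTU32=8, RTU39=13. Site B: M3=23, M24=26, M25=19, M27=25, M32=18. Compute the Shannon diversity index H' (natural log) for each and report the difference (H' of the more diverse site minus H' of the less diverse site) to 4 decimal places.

Site A: N=108, proportions 0.009259, 0.12037, 0.037037, 0.037037, 0.5, 0.027778, 0.064815, 0.009259, 0.074074, 0.12037, giving H' = 1.656789 (working shown to 6 dp, full precision carried).
Site B: N=111, proportions 0.207207, 0.234234, 0.171171, 0.225225, 0.162162, giving H' = 1.598991.
Difference = |1.656789 − 1.598991| = 0.057798, i.e. 0.0578 to 4 decimal places.

0.0578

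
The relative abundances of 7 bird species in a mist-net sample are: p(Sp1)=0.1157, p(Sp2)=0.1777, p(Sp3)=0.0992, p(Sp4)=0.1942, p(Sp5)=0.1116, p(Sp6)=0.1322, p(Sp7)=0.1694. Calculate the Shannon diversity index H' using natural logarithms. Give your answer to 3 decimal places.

1.917

Each pᵢ ln pᵢ term (working shown to 5 dp, full precision carried): 0.1157×(-2.15675)=-0.24954, 0.1777×(-1.72766)=-0.30700, 0.0992×(-2.31062)=-0.22921, 0.1942×(-1.63887)=-0.31827, 0.1116×(-2.19283)=-0.24472, 0.1322×(-2.02344)=-0.26750, 0.1694×(-1.77549)=-0.30077.
Sum = -1.91701, so H' = 1.917.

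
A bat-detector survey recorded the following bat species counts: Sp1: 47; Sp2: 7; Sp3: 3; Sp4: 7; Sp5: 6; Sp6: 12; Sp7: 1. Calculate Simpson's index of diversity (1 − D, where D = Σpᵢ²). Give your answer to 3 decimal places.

Total N = 47+7+3+7+6+12+1 = 83, so the proportions are 0.56627, 0.08434, 0.03614, 0.08434, 0.07229, 0.14458, 0.01205 (working shown to 5 dp, full precision carried).
D = 0.56627² + 0.08434² + 0.03614² + 0.08434² + 0.07229² + 0.14458² + 0.01205² = 0.32066 + 0.00711 + 0.00131 + 0.00711 + 0.00523 + 0.02090 + 0.00015 = 0.36246.
So 1 − D = 0.63754, i.e. 0.638 to 3 decimal places.

0.638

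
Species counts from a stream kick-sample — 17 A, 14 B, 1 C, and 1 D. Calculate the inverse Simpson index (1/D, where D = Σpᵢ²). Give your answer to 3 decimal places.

Total N = 17+14+1+1 = 33, so the proportions are 0.515152, 0.424242, 0.030303, 0.030303 (working shown to 6 dp, full precision carried).
D = 0.515152² + 0.424242² + 0.030303² + 0.030303² = 0.265381 + 0.179982 + 0.000918 + 0.000918 = 0.447199.
So 1/D = 2.23614, i.e. 2.236 to 3 decimal places.

2.236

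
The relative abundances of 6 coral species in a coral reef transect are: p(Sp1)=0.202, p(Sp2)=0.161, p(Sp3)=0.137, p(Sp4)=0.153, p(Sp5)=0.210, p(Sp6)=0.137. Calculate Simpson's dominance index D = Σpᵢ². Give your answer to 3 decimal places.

D = 0.202² + 0.161² + 0.137² + 0.153² + 0.21² + 0.137² = 0.04080 + 0.02592 + 0.01877 + 0.02341 + 0.04410 + 0.01877 = 0.17177 (working shown to 5 dp, full precision carried).
To 3 decimal places, D = 0.172.

0.172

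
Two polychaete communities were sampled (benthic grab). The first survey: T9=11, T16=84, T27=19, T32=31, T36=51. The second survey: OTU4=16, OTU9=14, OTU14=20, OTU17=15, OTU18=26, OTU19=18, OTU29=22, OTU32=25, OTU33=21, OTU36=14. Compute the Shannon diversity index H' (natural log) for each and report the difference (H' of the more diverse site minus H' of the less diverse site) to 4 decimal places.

The first survey: N=196, proportions 0.056122, 0.428571, 0.096939, 0.158163, 0.260204, giving H' = 1.392979 (working shown to 6 dp, full precision carried).
The second survey: N=191, proportions 0.08377, 0.073298, 0.104712, 0.078534, 0.136126, 0.094241, 0.115183, 0.13089, 0.109948, 0.073298, giving H' = 2.278779.
Difference = |1.392979 − 2.278779| = 0.885800, i.e. 0.8858 to 4 decimal places.

0.8858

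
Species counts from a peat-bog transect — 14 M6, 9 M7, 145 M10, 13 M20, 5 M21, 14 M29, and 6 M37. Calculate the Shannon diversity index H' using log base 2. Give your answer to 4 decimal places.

Total N = 14+9+145+13+5+14+6 = 206, so the proportions are 0.067961, 0.043689, 0.703883, 0.063107, 0.024272, 0.067961, 0.029126 (working shown to 6 dp, full precision carried).
Each pᵢ log₂ pᵢ term: 0.067961×(-3.879146)=-0.263631, 0.043689×(-4.516576)=-0.197326, 0.703883×(-0.506591)=-0.356581, 0.063107×(-3.986061)=-0.251548, 0.024272×(-5.364572)=-0.130208, 0.067961×(-3.879146)=-0.263631, 0.029126×(-5.101538)=-0.148588.
Sum = -1.611514, so H' = 1.6115.

1.6115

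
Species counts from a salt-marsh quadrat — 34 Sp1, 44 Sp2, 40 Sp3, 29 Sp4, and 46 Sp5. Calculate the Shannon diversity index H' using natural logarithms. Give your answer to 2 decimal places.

Total N = 34+44+40+29+46 = 193, so the proportions are 0.1762, 0.228, 0.2073, 0.1503, 0.2383 (working shown to 4 dp, full precision carried).
Each pᵢ ln pᵢ term: 0.1762×(-1.7363)=-0.3059, 0.228×(-1.4785)=-0.3371, 0.2073×(-1.5738)=-0.3262, 0.1503×(-1.8954)=-0.2848, 0.2383×(-1.4340)=-0.3418.
Sum = -1.5957, so H' = 1.60.

1.60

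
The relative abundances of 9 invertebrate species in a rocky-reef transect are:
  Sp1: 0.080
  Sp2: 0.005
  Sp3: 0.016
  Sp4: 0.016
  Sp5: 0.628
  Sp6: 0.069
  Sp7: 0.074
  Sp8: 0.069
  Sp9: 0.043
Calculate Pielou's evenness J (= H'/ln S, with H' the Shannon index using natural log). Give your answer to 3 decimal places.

0.614

H' = −Σ pᵢ ln pᵢ = −((-0.20206) + (-0.02649) + (-0.06616) + (-0.06616) + (-0.29216) + (-0.18448) + (-0.19267) + (-0.18448) + (-0.13530)) = 1.34997 (working shown to 5 dp, full precision carried).
With S = 9 species, ln S = 2.19722, so J = 1.34997/2.19722 = 0.61440, i.e. 0.614 to 3 decimal places.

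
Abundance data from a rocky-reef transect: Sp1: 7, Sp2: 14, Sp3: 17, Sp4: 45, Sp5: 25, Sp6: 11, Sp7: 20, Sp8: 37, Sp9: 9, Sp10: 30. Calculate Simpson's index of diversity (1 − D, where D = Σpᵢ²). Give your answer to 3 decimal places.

0.869

Total N = 7+14+17+45+25+11+20+37+9+30 = 215, so the proportions are 0.03256, 0.06512, 0.07907, 0.2093, 0.11628, 0.05116, 0.09302, 0.17209, 0.04186, 0.13953 (working shown to 5 dp, full precision carried).
D = 0.03256² + 0.06512² + 0.07907² + 0.2093² + 0.11628² + 0.05116² + 0.09302² + 0.17209² + 0.04186² + 0.13953² = 0.00106 + 0.00424 + 0.00625 + 0.04381 + 0.01352 + 0.00262 + 0.00865 + 0.02962 + 0.00175 + 0.01947 = 0.13099.
So 1 − D = 0.86901, i.e. 0.869 to 3 decimal places.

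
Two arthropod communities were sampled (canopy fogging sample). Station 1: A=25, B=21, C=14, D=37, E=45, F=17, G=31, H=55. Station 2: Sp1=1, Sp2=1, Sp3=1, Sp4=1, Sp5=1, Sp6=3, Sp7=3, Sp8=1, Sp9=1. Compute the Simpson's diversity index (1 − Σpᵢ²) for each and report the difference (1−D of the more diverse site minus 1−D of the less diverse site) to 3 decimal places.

0.001

Station 1: N=245, proportions 0.10204, 0.08571, 0.05714, 0.15102, 0.18367, 0.06939, 0.12653, 0.22449, giving 1−D = 0.85121 (working shown to 5 dp, full precision carried).
Station 2: N=13, proportions 0.07692, 0.07692, 0.07692, 0.07692, 0.07692, 0.23077, 0.23077, 0.07692, 0.07692, giving 1−D = 0.85207.
Difference = |0.85121 − 0.85207| = 0.00086, i.e. 0.001 to 3 decimal places.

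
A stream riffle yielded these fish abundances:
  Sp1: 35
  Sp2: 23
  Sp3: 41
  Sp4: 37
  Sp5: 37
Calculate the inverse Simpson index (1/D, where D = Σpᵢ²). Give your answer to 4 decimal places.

4.8484

Total N = 35+23+41+37+37 = 173, so the proportions are 0.20231214, 0.13294798, 0.23699422, 0.21387283, 0.21387283 (working shown to 8 dp, full precision carried).
D = 0.20231214² + 0.13294798² + 0.23699422² + 0.21387283² + 0.21387283² = 0.04093020 + 0.01767516 + 0.05616626 + 0.04574159 + 0.04574159 = 0.20625480.
So 1/D = 4.848372, i.e. 4.8484 to 4 decimal places.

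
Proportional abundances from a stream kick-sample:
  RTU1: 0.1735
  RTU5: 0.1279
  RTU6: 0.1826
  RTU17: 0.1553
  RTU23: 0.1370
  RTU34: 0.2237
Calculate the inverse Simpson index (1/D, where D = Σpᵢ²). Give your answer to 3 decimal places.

D = 0.1735² + 0.1279² + 0.1826² + 0.1553² + 0.137² + 0.2237² = 0.0301022 + 0.0163584 + 0.0333428 + 0.0241181 + 0.0187690 + 0.0500417 = 0.1727322 (working shown to 7 dp, full precision carried).
So 1/D = 5.78931, i.e. 5.789 to 3 decimal places.

5.789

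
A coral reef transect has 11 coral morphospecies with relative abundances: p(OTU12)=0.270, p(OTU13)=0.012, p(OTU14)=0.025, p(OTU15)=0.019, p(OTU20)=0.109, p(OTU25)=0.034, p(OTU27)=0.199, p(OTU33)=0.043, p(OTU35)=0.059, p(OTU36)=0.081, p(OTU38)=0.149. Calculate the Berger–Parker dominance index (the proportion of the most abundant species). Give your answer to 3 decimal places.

The largest proportion is 0.27, i.e. d = 0.270 to 3 decimal places.

0.270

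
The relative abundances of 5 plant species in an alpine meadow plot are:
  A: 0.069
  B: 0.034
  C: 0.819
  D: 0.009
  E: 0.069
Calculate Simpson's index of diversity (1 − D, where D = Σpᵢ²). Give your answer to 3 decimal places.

0.318

D = 0.069² + 0.034² + 0.819² + 0.009² + 0.069² = 0.00476 + 0.00116 + 0.67076 + 0.00008 + 0.00476 = 0.68152 (working shown to 5 dp, full precision carried).
So 1 − D = 0.31848, i.e. 0.318 to 3 decimal places.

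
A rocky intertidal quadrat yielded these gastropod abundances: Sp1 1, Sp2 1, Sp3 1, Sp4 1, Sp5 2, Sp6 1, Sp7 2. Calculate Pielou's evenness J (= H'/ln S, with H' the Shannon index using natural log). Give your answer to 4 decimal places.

0.9708

Total N = 1+1+1+1+2+1+2 = 9, so the proportions are 0.111111, 0.111111, 0.111111, 0.111111, 0.222222, 0.111111, 0.222222 (working shown to 6 dp, full precision carried).
H' = −Σ pᵢ ln pᵢ = −((-0.244136) + (-0.244136) + (-0.244136) + (-0.244136) + (-0.334239) + (-0.244136) + (-0.334239)) = 1.889159.
With S = 7 species, ln S = 1.945910, so J = 1.889159/1.945910 = 0.970836, i.e. 0.9708 to 4 decimal places.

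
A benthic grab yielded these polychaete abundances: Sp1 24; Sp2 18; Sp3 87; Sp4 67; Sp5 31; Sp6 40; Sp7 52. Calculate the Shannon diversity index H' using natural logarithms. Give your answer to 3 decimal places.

Total N = 24+18+87+67+31+40+52 = 319, so the proportions are 0.07524, 0.05643, 0.27273, 0.21003, 0.09718, 0.12539, 0.16301 (working shown to 5 dp, full precision carried).
Each pᵢ ln pᵢ term: 0.07524×(-2.58714)=-0.19464, 0.05643×(-2.87482)=-0.16222, 0.27273×(-1.29928)=-0.35435, 0.21003×(-1.56050)=-0.32775, 0.09718×(-2.33120)=-0.22654, 0.12539×(-2.07631)=-0.26035, 0.16301×(-1.81395)=-0.29569.
Sum = -1.82155, so H' = 1.822.

1.822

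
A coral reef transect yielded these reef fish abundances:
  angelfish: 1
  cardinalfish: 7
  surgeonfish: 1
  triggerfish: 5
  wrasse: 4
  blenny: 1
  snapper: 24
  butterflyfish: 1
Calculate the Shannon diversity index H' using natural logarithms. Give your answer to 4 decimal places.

Total N = 1+7+1+5+4+1+24+1 = 44, so the proportions are 0.022727, 0.159091, 0.022727, 0.113636, 0.090909, 0.022727, 0.545455, 0.022727 (working shown to 6 dp, full precision carried).
Each pᵢ ln pᵢ term: 0.022727×(-3.784190)=-0.086004, 0.159091×(-1.838279)=-0.292454, 0.022727×(-3.784190)=-0.086004, 0.113636×(-2.174752)=-0.247131, 0.090909×(-2.397895)=-0.217990, 0.022727×(-3.784190)=-0.086004, 0.545455×(-0.606136)=-0.330620, 0.022727×(-3.784190)=-0.086004.
Sum = -1.432212, so H' = 1.4322.

1.4322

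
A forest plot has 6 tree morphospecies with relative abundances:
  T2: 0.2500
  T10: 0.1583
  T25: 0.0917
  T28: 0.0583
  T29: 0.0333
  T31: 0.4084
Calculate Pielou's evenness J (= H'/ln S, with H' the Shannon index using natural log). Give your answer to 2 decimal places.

0.84

H' = −Σ pᵢ ln pᵢ = −((-0.3466) + (-0.2918) + (-0.2191) + (-0.1657) + (-0.1133) + (-0.3657)) = 1.5022 (working shown to 4 dp, full precision carried).
With S = 6 species, ln S = 1.7918, so J = 1.5022/1.7918 = 0.8384, i.e. 0.84 to 2 decimal places.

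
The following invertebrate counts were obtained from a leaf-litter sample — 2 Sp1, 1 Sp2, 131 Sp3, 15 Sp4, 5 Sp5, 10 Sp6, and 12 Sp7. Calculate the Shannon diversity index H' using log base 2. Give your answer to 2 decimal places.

Total N = 2+1+131+15+5+10+12 = 176, so the proportions are 0.0114, 0.0057, 0.7443, 0.0852, 0.0284, 0.0568, 0.0682 (working shown to 4 dp, full precision carried).
Each pᵢ log₂ pᵢ term: 0.0114×(-6.4594)=-0.0734, 0.0057×(-7.4594)=-0.0424, 0.7443×(-0.4260)=-0.3171, 0.0852×(-3.5525)=-0.3028, 0.0284×(-5.1375)=-0.1460, 0.0568×(-4.1375)=-0.2351, 0.0682×(-3.8745)=-0.2642.
Sum = -1.3809, so H' = 1.38.

1.38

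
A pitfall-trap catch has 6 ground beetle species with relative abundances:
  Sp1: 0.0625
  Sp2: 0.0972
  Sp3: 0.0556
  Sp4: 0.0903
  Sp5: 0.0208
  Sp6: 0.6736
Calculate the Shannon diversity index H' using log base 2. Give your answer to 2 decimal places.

1.62

Each pᵢ log₂ pᵢ term (working shown to 4 dp, full precision carried): 0.0625×(-4.0000)=-0.2500, 0.0972×(-3.3629)=-0.3269, 0.0556×(-4.1688)=-0.2318, 0.0903×(-3.4691)=-0.3133, 0.0208×(-5.5873)=-0.1162, 0.6736×(-0.5700)=-0.3840.
Sum = -1.6221, so H' = 1.62.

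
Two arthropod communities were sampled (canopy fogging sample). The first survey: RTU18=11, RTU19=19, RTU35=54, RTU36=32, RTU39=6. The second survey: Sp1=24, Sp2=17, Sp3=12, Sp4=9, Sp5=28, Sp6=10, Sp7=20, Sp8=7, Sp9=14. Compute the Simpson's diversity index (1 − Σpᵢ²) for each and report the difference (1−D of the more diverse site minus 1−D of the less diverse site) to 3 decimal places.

0.168

The first survey: N=122, proportions 0.090164, 0.155738, 0.442623, 0.262295, 0.04918, giving 1−D = 0.700484 (working shown to 6 dp, full precision carried).
The second survey: N=141, proportions 0.170213, 0.120567, 0.085106, 0.06383, 0.198582, 0.070922, 0.141844, 0.049645, 0.099291, giving 1−D = 0.868266.
Difference = |0.700484 − 0.868266| = 0.167782, i.e. 0.168 to 3 decimal places.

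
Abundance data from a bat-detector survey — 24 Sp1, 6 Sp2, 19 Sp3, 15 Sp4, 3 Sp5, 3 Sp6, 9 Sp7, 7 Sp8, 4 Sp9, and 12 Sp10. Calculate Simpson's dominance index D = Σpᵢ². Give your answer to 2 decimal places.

0.14

Total N = 24+6+19+15+3+3+9+7+4+12 = 102, so the proportions are 0.2353, 0.0588, 0.1863, 0.1471, 0.0294, 0.0294, 0.0882, 0.0686, 0.0392, 0.1176 (working shown to 4 dp, full precision carried).
D = 0.2353² + 0.0588² + 0.1863² + 0.1471² + 0.0294² + 0.0294² + 0.0882² + 0.0686² + 0.0392² + 0.1176² = 0.0554 + 0.0035 + 0.0347 + 0.0216 + 0.0009 + 0.0009 + 0.0078 + 0.0047 + 0.0015 + 0.0138 = 0.1448.
To 2 decimal places, D = 0.14.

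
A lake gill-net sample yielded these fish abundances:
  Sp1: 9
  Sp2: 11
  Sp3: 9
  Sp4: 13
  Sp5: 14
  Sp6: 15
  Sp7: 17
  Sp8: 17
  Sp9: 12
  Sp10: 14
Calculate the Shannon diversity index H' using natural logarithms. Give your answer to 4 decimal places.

Total N = 9+11+9+13+14+15+17+17+12+14 = 131, so the proportions are 0.068702, 0.083969, 0.068702, 0.099237, 0.10687, 0.114504, 0.129771, 0.129771, 0.091603, 0.10687 (working shown to 6 dp, full precision carried).
Each pᵢ ln pᵢ term: 0.068702×(-2.677973)=-0.183983, 0.083969×(-2.477302)=-0.208018, 0.068702×(-2.677973)=-0.183983, 0.099237×(-2.310248)=-0.229261, 0.10687×(-2.236140)=-0.238977, 0.114504×(-2.167147)=-0.248147, 0.129771×(-2.041984)=-0.264990, 0.129771×(-2.041984)=-0.264990, 0.091603×(-2.390291)=-0.218958, 0.10687×(-2.236140)=-0.238977.
Sum = -2.280283, so H' = 2.2803.

2.2803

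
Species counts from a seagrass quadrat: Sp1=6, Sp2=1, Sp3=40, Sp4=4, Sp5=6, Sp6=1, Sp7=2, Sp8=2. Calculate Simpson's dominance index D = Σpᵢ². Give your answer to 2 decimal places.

0.44

Total N = 6+1+40+4+6+1+2+2 = 62, so the proportions are 0.0968, 0.0161, 0.6452, 0.0645, 0.0968, 0.0161, 0.0323, 0.0323 (working shown to 4 dp, full precision carried).
D = 0.0968² + 0.0161² + 0.6452² + 0.0645² + 0.0968² + 0.0161² + 0.0323² + 0.0323² = 0.0094 + 0.0003 + 0.4162 + 0.0042 + 0.0094 + 0.0003 + 0.0010 + 0.0010 = 0.4417.
To 2 decimal places, D = 0.44.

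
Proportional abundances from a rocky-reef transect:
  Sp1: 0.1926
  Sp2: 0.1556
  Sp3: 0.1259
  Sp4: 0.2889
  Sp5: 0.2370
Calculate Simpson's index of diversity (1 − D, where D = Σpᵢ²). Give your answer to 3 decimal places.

0.783

D = 0.1926² + 0.1556² + 0.1259² + 0.2889² + 0.237² = 0.03709 + 0.02421 + 0.01585 + 0.08346 + 0.05617 = 0.21679 (working shown to 5 dp, full precision carried).
So 1 − D = 0.78321, i.e. 0.783 to 3 decimal places.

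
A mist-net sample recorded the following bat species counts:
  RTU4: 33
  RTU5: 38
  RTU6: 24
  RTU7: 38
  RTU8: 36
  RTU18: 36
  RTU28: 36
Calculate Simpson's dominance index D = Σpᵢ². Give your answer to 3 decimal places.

0.145

Total N = 33+38+24+38+36+36+36 = 241, so the proportions are 0.13693, 0.15768, 0.09959, 0.15768, 0.14938, 0.14938, 0.14938 (working shown to 5 dp, full precision carried).
D = 0.13693² + 0.15768² + 0.09959² + 0.15768² + 0.14938² + 0.14938² + 0.14938² = 0.01875 + 0.02486 + 0.00992 + 0.02486 + 0.02231 + 0.02231 + 0.02231 = 0.14533.
To 3 decimal places, D = 0.145.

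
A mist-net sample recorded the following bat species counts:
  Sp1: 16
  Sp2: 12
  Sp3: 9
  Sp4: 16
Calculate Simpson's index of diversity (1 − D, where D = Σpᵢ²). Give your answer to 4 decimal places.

Total N = 16+12+9+16 = 53, so the proportions are 0.301887, 0.226415, 0.169811, 0.301887 (working shown to 6 dp, full precision carried).
D = 0.301887² + 0.226415² + 0.169811² + 0.301887² = 0.091136 + 0.051264 + 0.028836 + 0.091136 = 0.262371.
So 1 − D = 0.737629, i.e. 0.7376 to 4 decimal places.

0.7376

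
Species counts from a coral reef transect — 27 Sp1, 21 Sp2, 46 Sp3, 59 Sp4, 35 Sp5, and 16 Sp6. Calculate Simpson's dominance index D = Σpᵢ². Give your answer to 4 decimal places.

0.1982

Total N = 27+21+46+59+35+16 = 204, so the proportions are 0.132353, 0.102941, 0.22549, 0.289216, 0.171569, 0.078431 (working shown to 6 dp, full precision carried).
D = 0.132353² + 0.102941² + 0.22549² + 0.289216² + 0.171569² + 0.078431² = 0.017517 + 0.010597 + 0.050846 + 0.083646 + 0.029436 + 0.006151 = 0.198193.
To 4 decimal places, D = 0.1982.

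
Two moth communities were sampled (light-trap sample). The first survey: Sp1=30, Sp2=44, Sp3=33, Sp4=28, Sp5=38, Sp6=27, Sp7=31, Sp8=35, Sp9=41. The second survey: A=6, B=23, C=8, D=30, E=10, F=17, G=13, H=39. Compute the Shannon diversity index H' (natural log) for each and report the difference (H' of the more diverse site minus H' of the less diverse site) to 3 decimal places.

0.276

The first survey: N=307, proportions 0.09772, 0.14332, 0.10749, 0.09121, 0.12378, 0.08795, 0.10098, 0.11401, 0.13355, giving H' = 2.18421 (working shown to 5 dp, full precision carried).
The second survey: N=146, proportions 0.0411, 0.15753, 0.05479, 0.20548, 0.06849, 0.11644, 0.08904, 0.26712, giving H' = 1.90859.
Difference = |2.18421 − 1.90859| = 0.27562, i.e. 0.276 to 3 decimal places.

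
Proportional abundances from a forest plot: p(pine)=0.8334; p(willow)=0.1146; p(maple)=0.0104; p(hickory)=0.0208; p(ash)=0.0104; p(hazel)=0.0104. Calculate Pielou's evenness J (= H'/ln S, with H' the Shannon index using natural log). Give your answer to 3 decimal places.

H' = −Σ pᵢ ln pᵢ = −((-0.15188) + (-0.24826) + (-0.04749) + (-0.08055) + (-0.04749) + (-0.04749)) = 0.62315 (working shown to 5 dp, full precision carried).
With S = 6 species, ln S = 1.79176, so J = 0.62315/1.79176 = 0.34779, i.e. 0.348 to 3 decimal places.

0.348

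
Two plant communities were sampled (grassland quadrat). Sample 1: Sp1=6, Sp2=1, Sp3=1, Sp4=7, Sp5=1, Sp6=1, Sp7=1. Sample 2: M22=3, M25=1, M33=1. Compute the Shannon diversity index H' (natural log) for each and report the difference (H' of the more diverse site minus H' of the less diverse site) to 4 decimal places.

Sample 1: N=18, proportions 0.333333, 0.055556, 0.055556, 0.388889, 0.055556, 0.055556, 0.055556, giving H' = 1.536376 (working shown to 6 dp, full precision carried).
Sample 2: N=5, proportions 0.6, 0.2, 0.2, giving H' = 0.950271.
Difference = |1.536376 − 0.950271| = 0.586105, i.e. 0.5861 to 4 decimal places.

0.5861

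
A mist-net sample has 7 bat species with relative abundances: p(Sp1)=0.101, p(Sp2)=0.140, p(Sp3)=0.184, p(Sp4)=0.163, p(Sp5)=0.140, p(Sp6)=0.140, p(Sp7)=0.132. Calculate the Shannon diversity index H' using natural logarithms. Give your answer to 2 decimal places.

Each pᵢ ln pᵢ term (working shown to 4 dp, full precision carried): 0.101×(-2.2926)=-0.2316, 0.14×(-1.9661)=-0.2753, 0.184×(-1.6928)=-0.3115, 0.163×(-1.8140)=-0.2957, 0.14×(-1.9661)=-0.2753, 0.14×(-1.9661)=-0.2753, 0.132×(-2.0250)=-0.2673.
Sum = -1.9318, so H' = 1.93.

1.93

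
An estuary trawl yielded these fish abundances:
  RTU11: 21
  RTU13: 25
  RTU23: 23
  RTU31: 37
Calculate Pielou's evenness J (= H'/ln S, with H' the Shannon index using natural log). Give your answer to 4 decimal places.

Total N = 21+25+23+37 = 106, so the proportions are 0.198113, 0.235849, 0.216981, 0.349057 (working shown to 6 dp, full precision carried).
H' = −Σ pᵢ ln pᵢ = −((-0.320729) + (-0.340699) + (-0.331535) + (-0.367389)) = 1.360352.
With S = 4 species, ln S = 1.386294, so J = 1.360352/1.386294 = 0.981287, i.e. 0.9813 to 4 decimal places.

0.9813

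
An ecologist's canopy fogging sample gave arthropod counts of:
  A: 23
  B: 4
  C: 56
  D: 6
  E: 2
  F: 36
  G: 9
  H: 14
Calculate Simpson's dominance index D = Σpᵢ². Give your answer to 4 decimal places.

Total N = 23+4+56+6+2+36+9+14 = 150, so the proportions are 0.153333, 0.026667, 0.373333, 0.04, 0.013333, 0.24, 0.06, 0.093333 (working shown to 6 dp, full precision carried).
D = 0.153333² + 0.026667² + 0.373333² + 0.04² + 0.013333² + 0.24² + 0.06² + 0.093333² = 0.023511 + 0.000711 + 0.139378 + 0.001600 + 0.000178 + 0.057600 + 0.003600 + 0.008711 = 0.235289.
To 4 decimal places, D = 0.2353.

0.2353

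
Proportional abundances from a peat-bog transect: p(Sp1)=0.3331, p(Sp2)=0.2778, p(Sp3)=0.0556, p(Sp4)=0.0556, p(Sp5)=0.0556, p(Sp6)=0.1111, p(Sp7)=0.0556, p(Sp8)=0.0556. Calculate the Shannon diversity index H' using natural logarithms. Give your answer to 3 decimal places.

1.769

Each pᵢ ln pᵢ term (working shown to 5 dp, full precision carried): 0.3331×(-1.09931)=-0.36618, 0.2778×(-1.28085)=-0.35582, 0.0556×(-2.88957)=-0.16066, 0.0556×(-2.88957)=-0.16066, 0.0556×(-2.88957)=-0.16066, 0.1111×(-2.19732)=-0.24412, 0.0556×(-2.88957)=-0.16066, 0.0556×(-2.88957)=-0.16066.
Sum = -1.76943, so H' = 1.769.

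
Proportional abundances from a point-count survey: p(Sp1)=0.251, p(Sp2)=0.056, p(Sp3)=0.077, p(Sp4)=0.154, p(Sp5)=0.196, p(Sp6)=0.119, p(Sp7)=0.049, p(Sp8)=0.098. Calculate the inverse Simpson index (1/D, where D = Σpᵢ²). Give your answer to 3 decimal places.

6.236

D = 0.251² + 0.056² + 0.077² + 0.154² + 0.196² + 0.119² + 0.049² + 0.098² = 0.0630010 + 0.0031360 + 0.0059290 + 0.0237160 + 0.0384160 + 0.0141610 + 0.0024010 + 0.0096040 = 0.1603640 (working shown to 7 dp, full precision carried).
So 1/D = 6.23581, i.e. 6.236 to 3 decimal places.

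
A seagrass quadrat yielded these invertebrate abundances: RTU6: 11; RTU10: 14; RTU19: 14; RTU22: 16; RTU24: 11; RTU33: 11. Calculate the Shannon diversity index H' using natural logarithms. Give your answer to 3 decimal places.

1.780

Total N = 11+14+14+16+11+11 = 77, so the proportions are 0.14286, 0.18182, 0.18182, 0.20779, 0.14286, 0.14286 (working shown to 5 dp, full precision carried).
Each pᵢ ln pᵢ term: 0.14286×(-1.94591)=-0.27799, 0.18182×(-1.70475)=-0.30995, 0.18182×(-1.70475)=-0.30995, 0.20779×(-1.57122)=-0.32649, 0.14286×(-1.94591)=-0.27799, 0.14286×(-1.94591)=-0.27799.
Sum = -1.78036, so H' = 1.780.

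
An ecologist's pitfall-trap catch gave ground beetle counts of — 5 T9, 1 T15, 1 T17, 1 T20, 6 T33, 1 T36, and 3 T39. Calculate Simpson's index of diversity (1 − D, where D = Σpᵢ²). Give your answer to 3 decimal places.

Total N = 5+1+1+1+6+1+3 = 18, so the proportions are 0.27778, 0.05556, 0.05556, 0.05556, 0.33333, 0.05556, 0.16667 (working shown to 5 dp, full precision carried).
D = 0.27778² + 0.05556² + 0.05556² + 0.05556² + 0.33333² + 0.05556² + 0.16667² = 0.07716 + 0.00309 + 0.00309 + 0.00309 + 0.11111 + 0.00309 + 0.02778 = 0.22840.
So 1 − D = 0.77160, i.e. 0.772 to 3 decimal places.

0.772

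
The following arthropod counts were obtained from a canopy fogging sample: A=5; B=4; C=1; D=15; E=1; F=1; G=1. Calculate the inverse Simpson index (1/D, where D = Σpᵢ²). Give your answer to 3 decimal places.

Total N = 5+4+1+15+1+1+1 = 28, so the proportions are 0.178571, 0.142857, 0.035714, 0.535714, 0.035714, 0.035714, 0.035714 (working shown to 6 dp, full precision carried).
D = 0.178571² + 0.142857² + 0.035714² + 0.535714² + 0.035714² + 0.035714² + 0.035714² = 0.031888 + 0.020408 + 0.001276 + 0.286990 + 0.001276 + 0.001276 + 0.001276 = 0.344388.
So 1/D = 2.90370, i.e. 2.904 to 3 decimal places.

2.904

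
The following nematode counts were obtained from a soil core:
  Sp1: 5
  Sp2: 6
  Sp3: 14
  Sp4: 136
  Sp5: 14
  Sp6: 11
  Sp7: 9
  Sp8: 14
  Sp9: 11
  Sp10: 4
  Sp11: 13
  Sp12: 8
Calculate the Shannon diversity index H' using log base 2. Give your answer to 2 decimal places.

Total N = 5+6+14+136+14+11+9+14+11+4+13+8 = 245, so the proportions are 0.02041, 0.02449, 0.05714, 0.5551, 0.05714, 0.0449, 0.03673, 0.05714, 0.0449, 0.01633, 0.05306, 0.03265 (working shown to 5 dp, full precision carried).
Each pᵢ log₂ pᵢ term: 0.02041×(-5.61471)=-0.11459, 0.02449×(-5.35168)=-0.13106, 0.05714×(-4.12928)=-0.23596, 0.5551×(-0.84918)=-0.47138, 0.05714×(-4.12928)=-0.23596, 0.0449×(-4.47721)=-0.20102, 0.03673×(-4.76671)=-0.17510, 0.05714×(-4.12928)=-0.23596, 0.0449×(-4.47721)=-0.20102, 0.01633×(-5.93664)=-0.09692, 0.05306×(-4.23620)=-0.22478, 0.03265×(-4.93664)=-0.16120.
Sum = -2.48494, so H' = 2.48.

2.48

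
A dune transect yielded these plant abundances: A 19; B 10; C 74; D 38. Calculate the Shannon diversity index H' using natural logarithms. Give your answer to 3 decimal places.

1.149

Total N = 19+10+74+38 = 141, so the proportions are 0.13475, 0.07092, 0.52482, 0.2695 (working shown to 5 dp, full precision carried).
Each pᵢ ln pᵢ term: 0.13475×(-2.00432)=-0.27009, 0.07092×(-2.64617)=-0.18767, 0.52482×(-0.64469)=-0.33835, 0.2695×(-1.31117)=-0.35337.
Sum = -1.14947, so H' = 1.149.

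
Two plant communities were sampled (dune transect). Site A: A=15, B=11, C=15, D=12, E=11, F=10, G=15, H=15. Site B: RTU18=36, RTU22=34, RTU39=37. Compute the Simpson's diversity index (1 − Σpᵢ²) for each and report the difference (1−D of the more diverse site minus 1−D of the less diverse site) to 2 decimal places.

0.21

Site A: N=104, proportions 0.1442, 0.1058, 0.1442, 0.1154, 0.1058, 0.0962, 0.1442, 0.1442, giving 1−D = 0.8719 (working shown to 4 dp, full precision carried).
Site B: N=107, proportions 0.3364, 0.3178, 0.3458, giving 1−D = 0.6663.
Difference = |0.8719 − 0.6663| = 0.2056, i.e. 0.21 to 2 decimal places.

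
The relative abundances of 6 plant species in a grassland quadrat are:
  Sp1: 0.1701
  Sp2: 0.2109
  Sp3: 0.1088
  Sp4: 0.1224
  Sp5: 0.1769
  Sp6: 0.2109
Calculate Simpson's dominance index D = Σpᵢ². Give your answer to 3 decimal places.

0.176

D = 0.1701² + 0.2109² + 0.1088² + 0.1224² + 0.1769² + 0.2109² = 0.02893 + 0.04448 + 0.01184 + 0.01498 + 0.03129 + 0.04448 = 0.17600 (working shown to 5 dp, full precision carried).
To 3 decimal places, D = 0.176.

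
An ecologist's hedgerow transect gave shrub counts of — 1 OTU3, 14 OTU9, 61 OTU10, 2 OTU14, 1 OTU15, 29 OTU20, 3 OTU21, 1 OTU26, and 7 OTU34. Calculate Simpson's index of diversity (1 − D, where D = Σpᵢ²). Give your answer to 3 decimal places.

0.659

Total N = 1+14+61+2+1+29+3+1+7 = 119, so the proportions are 0.0084, 0.11765, 0.51261, 0.01681, 0.0084, 0.2437, 0.02521, 0.0084, 0.05882 (working shown to 5 dp, full precision carried).
D = 0.0084² + 0.11765² + 0.51261² + 0.01681² + 0.0084² + 0.2437² + 0.02521² + 0.0084² + 0.05882² = 0.00007 + 0.01384 + 0.26276 + 0.00028 + 0.00007 + 0.05939 + 0.00064 + 0.00007 + 0.00346 = 0.34058.
So 1 − D = 0.65942, i.e. 0.659 to 3 decimal places.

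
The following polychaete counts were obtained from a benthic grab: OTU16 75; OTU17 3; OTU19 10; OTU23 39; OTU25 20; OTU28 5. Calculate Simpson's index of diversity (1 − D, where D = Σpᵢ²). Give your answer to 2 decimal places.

0.67

Total N = 75+3+10+39+20+5 = 152, so the proportions are 0.4934, 0.0197, 0.0658, 0.2566, 0.1316, 0.0329 (working shown to 4 dp, full precision carried).
D = 0.4934² + 0.0197² + 0.0658² + 0.2566² + 0.1316² + 0.0329² = 0.2435 + 0.0004 + 0.0043 + 0.0658 + 0.0173 + 0.0011 = 0.3324.
So 1 − D = 0.6676, i.e. 0.67 to 2 decimal places.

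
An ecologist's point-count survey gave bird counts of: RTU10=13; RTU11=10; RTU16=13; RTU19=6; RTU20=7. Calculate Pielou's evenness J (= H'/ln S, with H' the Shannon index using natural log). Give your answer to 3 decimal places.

Total N = 13+10+13+6+7 = 49, so the proportions are 0.26531, 0.20408, 0.26531, 0.12245, 0.14286 (working shown to 5 dp, full precision carried).
H' = −Σ pᵢ ln pᵢ = −((-0.35203) + (-0.32433) + (-0.35203) + (-0.25715) + (-0.27799)) = 1.56353.
With S = 5 species, ln S = 1.60944, so J = 1.56353/1.60944 = 0.97147, i.e. 0.971 to 3 decimal places.

0.971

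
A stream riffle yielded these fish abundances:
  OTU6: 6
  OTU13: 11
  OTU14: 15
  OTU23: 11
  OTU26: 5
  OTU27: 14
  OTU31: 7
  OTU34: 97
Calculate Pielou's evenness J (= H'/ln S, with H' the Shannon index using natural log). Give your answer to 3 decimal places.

Total N = 6+11+15+11+5+14+7+97 = 166, so the proportions are 0.03614, 0.06627, 0.09036, 0.06627, 0.03012, 0.08434, 0.04217, 0.58434 (working shown to 5 dp, full precision carried).
H' = −Σ pᵢ ln pᵢ = −((-0.12001) + (-0.17985) + (-0.21722) + (-0.17985) + (-0.10550) + (-0.20856) + (-0.13351) + (-0.31395)) = 1.45845.
With S = 8 species, ln S = 2.07944, so J = 1.45845/2.07944 = 0.70137, i.e. 0.701 to 3 decimal places.

0.701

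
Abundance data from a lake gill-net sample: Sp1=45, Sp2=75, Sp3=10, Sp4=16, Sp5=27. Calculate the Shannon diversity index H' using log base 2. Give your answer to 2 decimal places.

2.00

Total N = 45+75+10+16+27 = 173, so the proportions are 0.2601, 0.4335, 0.0578, 0.0925, 0.1561 (working shown to 4 dp, full precision carried).
Each pᵢ log₂ pᵢ term: 0.2601×(-1.9428)=-0.5053, 0.4335×(-1.2058)=-0.5227, 0.0578×(-4.1127)=-0.2377, 0.0925×(-3.4346)=-0.3177, 0.1561×(-2.6797)=-0.4182.
Sum = -2.0017, so H' = 2.00.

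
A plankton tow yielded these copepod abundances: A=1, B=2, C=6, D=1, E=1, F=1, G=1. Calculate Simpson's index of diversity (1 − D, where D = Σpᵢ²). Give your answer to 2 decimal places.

Total N = 1+2+6+1+1+1+1 = 13, so the proportions are 0.0769, 0.1538, 0.4615, 0.0769, 0.0769, 0.0769, 0.0769 (working shown to 4 dp, full precision carried).
D = 0.0769² + 0.1538² + 0.4615² + 0.0769² + 0.0769² + 0.0769² + 0.0769² = 0.0059 + 0.0237 + 0.2130 + 0.0059 + 0.0059 + 0.0059 + 0.0059 = 0.2663.
So 1 − D = 0.7337, i.e. 0.73 to 2 decimal places.

0.73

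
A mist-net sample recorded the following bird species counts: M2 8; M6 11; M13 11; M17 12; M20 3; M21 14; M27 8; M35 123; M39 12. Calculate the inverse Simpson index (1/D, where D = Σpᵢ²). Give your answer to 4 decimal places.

2.5515

Total N = 8+11+11+12+3+14+8+123+12 = 202, so the proportions are 0.039604, 0.0544554, 0.0544554, 0.0594059, 0.0148515, 0.0693069, 0.039604, 0.6089109, 0.0594059 (working shown to 7 dp, full precision carried).
D = 0.039604² + 0.0544554² + 0.0544554² + 0.0594059² + 0.0148515² + 0.0693069² + 0.039604² + 0.6089109² + 0.0594059² = 0.0015685 + 0.0029654 + 0.0029654 + 0.0035291 + 0.0002206 + 0.0048035 + 0.0015685 + 0.3707725 + 0.0035291 = 0.3919224.
So 1/D = 2.551526, i.e. 2.5515 to 4 decimal places.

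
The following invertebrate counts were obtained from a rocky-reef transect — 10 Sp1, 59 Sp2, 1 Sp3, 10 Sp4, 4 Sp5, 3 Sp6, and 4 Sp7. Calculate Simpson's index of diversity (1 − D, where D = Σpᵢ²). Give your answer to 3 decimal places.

Total N = 10+59+1+10+4+3+4 = 91, so the proportions are 0.10989, 0.64835, 0.01099, 0.10989, 0.04396, 0.03297, 0.04396 (working shown to 5 dp, full precision carried).
D = 0.10989² + 0.64835² + 0.01099² + 0.10989² + 0.04396² + 0.03297² + 0.04396² = 0.01208 + 0.42036 + 0.00012 + 0.01208 + 0.00193 + 0.00109 + 0.00193 = 0.44958.
So 1 − D = 0.55042, i.e. 0.550 to 3 decimal places.

0.550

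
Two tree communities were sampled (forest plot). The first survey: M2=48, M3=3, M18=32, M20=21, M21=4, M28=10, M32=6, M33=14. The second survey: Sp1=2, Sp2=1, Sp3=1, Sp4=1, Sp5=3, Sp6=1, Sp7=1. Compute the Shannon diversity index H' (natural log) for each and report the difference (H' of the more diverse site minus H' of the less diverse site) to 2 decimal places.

0.10

The first survey: N=138, proportions 0.3478, 0.0217, 0.2319, 0.1522, 0.029, 0.0725, 0.0435, 0.1014, giving H' = 1.7373 (working shown to 4 dp, full precision carried).
The second survey: N=10, proportions 0.2, 0.1, 0.1, 0.1, 0.3, 0.1, 0.1, giving H' = 1.8344.
Difference = |1.7373 − 1.8344| = 0.0971, i.e. 0.10 to 2 decimal places.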